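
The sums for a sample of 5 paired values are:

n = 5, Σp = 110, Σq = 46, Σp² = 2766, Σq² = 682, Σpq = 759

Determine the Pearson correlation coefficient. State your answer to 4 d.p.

-0.8455

r = (nΣpq − ΣpΣq) / √[(nΣp² − (Σp)²)(nΣq² − (Σq)²)]
Numerator: 5×759 − 110×46 = -1265
Denominator: √[(13830 − 12100)(3410 − 2116)] = √[1730 × 1294] = 1496.2019
r = -1265 / 1496.2019 ≈ -0.8455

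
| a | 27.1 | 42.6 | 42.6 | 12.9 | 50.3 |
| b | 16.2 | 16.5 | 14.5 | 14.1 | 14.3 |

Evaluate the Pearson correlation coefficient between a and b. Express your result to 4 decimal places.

n = 5, Σa = 175.5, Σb = 75.6, Σa² = 7060.43, Σb² = 1148.24, Σab = 2660.8
nΣab − ΣaΣb = 13304 − 13267.8 = 36.2
nΣa² − (Σa)² = 35302.15 − 30800.25 = 4501.9; nΣb² − (Σb)² = 5741.2 − 5715.36 = 25.84
r = 36.2 / √(4501.9 × 25.84) = 36.2 / 341.0705 ≈ 0.1061

0.1061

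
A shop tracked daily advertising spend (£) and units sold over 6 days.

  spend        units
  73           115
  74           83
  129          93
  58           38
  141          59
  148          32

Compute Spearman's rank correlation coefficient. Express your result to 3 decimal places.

Rank spend: 2, 3, 4, 1, 5, 6
Rank units: 6, 4, 5, 2, 3, 1
d = rank(spend) − rank(units): -4, -1, -1, -1, 2, 5; Σd² = 48
ρ = 1 − 6Σd² / [n(n²−1)] = 1 − 6×48 / (6×35) = 1 − 288/210 ≈ -0.371

-0.371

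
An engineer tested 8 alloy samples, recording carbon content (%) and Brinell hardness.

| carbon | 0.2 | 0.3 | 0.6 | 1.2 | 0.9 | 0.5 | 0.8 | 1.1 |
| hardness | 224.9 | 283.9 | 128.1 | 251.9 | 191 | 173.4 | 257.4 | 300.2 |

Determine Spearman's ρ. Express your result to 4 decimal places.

0.2381

Rank carbon: 1, 2, 4, 8, 6, 3, 5, 7
Rank hardness: 4, 7, 1, 5, 3, 2, 6, 8
d = rank(carbon) − rank(hardness): -3, -5, 3, 3, 3, 1, -1, -1; Σd² = 64
ρ = 1 − 6Σd² / [n(n²−1)] = 1 − 6×64 / (8×63) = 1 − 384/504 ≈ 0.2381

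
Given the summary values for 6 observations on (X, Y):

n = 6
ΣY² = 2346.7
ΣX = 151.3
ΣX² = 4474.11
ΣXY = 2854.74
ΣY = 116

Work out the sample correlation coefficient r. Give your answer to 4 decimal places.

-0.2689

r = (nΣXY − ΣXΣY) / √[(nΣX² − (ΣX)²)(nΣY² − (ΣY)²)]
Numerator: 6×2854.74 − 151.3×116 = -422.36
Denominator: √[(26844.66 − 22891.69)(14080.2 − 13456)] = √[3952.97 × 624.2] = 1570.8099
r = -422.36 / 1570.8099 ≈ -0.2689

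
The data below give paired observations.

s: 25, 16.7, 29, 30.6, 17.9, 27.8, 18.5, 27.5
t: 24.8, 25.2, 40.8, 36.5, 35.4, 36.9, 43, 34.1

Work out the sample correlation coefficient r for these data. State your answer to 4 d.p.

0.2273

n = 8, Σs = 193, Σt = 276.7, Σs² = 4873, Σt² = 9873.55, Σst = 6733.67
nΣst − ΣsΣt = 53869.36 − 53403.1 = 466.26
nΣs² − (Σs)² = 38984 − 37249 = 1735; nΣt² − (Σt)² = 78988.4 − 76562.89 = 2425.51
r = 466.26 / √(1735 × 2425.51) = 466.26 / 2051.4044 ≈ 0.2273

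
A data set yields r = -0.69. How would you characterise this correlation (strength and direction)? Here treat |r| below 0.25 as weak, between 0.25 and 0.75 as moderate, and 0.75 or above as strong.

r = -0.69 < 0 so the relationship is negative.
|r| = 0.69, which falls in the moderate range.

moderate negative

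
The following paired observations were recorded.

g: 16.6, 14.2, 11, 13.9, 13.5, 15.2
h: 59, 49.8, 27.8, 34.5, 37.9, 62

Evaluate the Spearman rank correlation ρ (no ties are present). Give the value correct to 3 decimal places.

Rank g: 6, 4, 1, 3, 2, 5
Rank h: 5, 4, 1, 2, 3, 6
d = rank(g) − rank(h): 1, 0, 0, 1, -1, -1; Σd² = 4
ρ = 1 − 6Σd² / [n(n²−1)] = 1 − 6×4 / (6×35) = 1 − 24/210 ≈ 0.886

0.886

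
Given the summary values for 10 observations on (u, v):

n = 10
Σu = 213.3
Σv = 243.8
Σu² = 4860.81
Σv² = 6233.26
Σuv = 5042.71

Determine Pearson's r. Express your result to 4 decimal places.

r = (nΣuv − ΣuΣv) / √[(nΣu² − (Σu)²)(nΣv² − (Σv)²)]
Numerator: 10×5042.71 − 213.3×243.8 = -1575.44
Denominator: √[(48608.1 − 45496.89)(62332.6 − 59438.44)] = √[3111.21 × 2894.16] = 3000.7232
r = -1575.44 / 3000.7232 ≈ -0.5250

-0.5250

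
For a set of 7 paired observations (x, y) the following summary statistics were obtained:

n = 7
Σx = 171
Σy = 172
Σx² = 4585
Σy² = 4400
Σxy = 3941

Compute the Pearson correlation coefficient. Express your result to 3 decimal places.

-0.980

r = (nΣxy − ΣxΣy) / √[(nΣx² − (Σx)²)(nΣy² − (Σy)²)]
Numerator: 7×3941 − 171×172 = -1825
Denominator: √[(32095 − 29241)(30800 − 29584)] = √[2854 × 1216] = 1862.9181
r = -1825 / 1862.9181 ≈ -0.980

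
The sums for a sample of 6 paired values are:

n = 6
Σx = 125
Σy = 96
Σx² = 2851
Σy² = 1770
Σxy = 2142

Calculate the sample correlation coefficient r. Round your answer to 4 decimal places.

r = (nΣxy − ΣxΣy) / √[(nΣx² − (Σx)²)(nΣy² − (Σy)²)]
Numerator: 6×2142 − 125×96 = 852
Denominator: √[(17106 − 15625)(10620 − 9216)] = √[1481 × 1404] = 1441.9861
r = 852 / 1441.9861 ≈ 0.5909

0.5909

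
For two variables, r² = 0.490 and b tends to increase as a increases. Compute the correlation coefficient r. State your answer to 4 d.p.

|r| = √0.490 = 0.7000
The association is positive, so r = 0.7000.

0.7000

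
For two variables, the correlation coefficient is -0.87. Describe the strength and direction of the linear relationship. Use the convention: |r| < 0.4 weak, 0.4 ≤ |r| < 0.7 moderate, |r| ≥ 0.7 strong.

r = -0.87 < 0 so the relationship is negative.
|r| = 0.87, which falls in the strong range.

strong negative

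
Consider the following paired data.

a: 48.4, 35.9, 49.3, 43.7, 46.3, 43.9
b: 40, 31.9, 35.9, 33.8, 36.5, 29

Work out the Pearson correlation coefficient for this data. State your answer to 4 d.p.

0.6260

n = 6, Σa = 267.5, Σb = 207.1, Σa² = 12042.45, Σb² = 7222.11, Σab = 9291.19
nΣab − ΣaΣb = 55747.14 − 55399.25 = 347.89
nΣa² − (Σa)² = 72254.7 − 71556.25 = 698.45; nΣb² − (Σb)² = 43332.66 − 42890.41 = 442.25
r = 347.89 / √(698.45 × 442.25) = 347.89 / 555.7783 ≈ 0.6260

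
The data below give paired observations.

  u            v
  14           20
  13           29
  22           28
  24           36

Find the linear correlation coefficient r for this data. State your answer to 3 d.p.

n = 4, Σu = 73, Σv = 113, Σu² = 1425, Σv² = 3321, Σuv = 2137
nΣuv − ΣuΣv = 8548 − 8249 = 299
nΣu² − (Σu)² = 5700 − 5329 = 371; nΣv² − (Σv)² = 13284 − 12769 = 515
r = 299 / √(371 × 515) = 299 / 437.1098 ≈ 0.684

0.684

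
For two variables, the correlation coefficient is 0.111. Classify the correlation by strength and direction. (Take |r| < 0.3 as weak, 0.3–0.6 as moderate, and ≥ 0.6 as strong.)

weak positive

r = 0.111 > 0 so the relationship is positive.
|r| = 0.111, which falls in the weak range.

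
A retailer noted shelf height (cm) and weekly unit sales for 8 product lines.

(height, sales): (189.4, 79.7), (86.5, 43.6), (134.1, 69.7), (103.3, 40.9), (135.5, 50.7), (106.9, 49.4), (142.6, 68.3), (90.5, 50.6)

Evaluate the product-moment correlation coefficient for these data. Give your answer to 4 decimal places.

n = 8, Σx = 988.8, Σy = 452.9, Σx² = 130321.18, Σy² = 27020.05, Σxy = 58907.91
nΣxy − ΣxΣy = 471263.28 − 447827.52 = 23435.76
nΣx² − (Σx)² = 1042569.44 − 977725.44 = 64844; nΣy² − (Σy)² = 216160.4 − 205118.41 = 11041.99
r = 23435.76 / √(64844 × 11041.99) = 23435.76 / 26758.3034 ≈ 0.8758

0.8758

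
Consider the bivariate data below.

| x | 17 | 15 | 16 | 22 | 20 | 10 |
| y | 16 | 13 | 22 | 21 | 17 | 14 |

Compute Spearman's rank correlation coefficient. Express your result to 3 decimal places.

Rank x: 4, 2, 3, 6, 5, 1
Rank y: 3, 1, 6, 5, 4, 2
d = rank(x) − rank(y): 1, 1, -3, 1, 1, -1; Σd² = 14
ρ = 1 − 6Σd² / [n(n²−1)] = 1 − 6×14 / (6×35) = 1 − 84/210 ≈ 0.600

0.600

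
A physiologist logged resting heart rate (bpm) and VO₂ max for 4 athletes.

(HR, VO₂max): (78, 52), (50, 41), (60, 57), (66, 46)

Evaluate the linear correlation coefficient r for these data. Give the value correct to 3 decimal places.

n = 4, Σx = 254, Σy = 196, Σx² = 16540, Σy² = 9750, Σxy = 12562
nΣxy − ΣxΣy = 50248 − 49784 = 464
nΣx² − (Σx)² = 66160 − 64516 = 1644; nΣy² − (Σy)² = 39000 − 38416 = 584
r = 464 / √(1644 × 584) = 464 / 979.8449 ≈ 0.474

0.474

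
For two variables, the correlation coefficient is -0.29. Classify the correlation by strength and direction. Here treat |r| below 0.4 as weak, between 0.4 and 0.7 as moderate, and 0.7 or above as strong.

r = -0.29 < 0 so the relationship is negative.
|r| = 0.29, which falls in the weak range.

weak negative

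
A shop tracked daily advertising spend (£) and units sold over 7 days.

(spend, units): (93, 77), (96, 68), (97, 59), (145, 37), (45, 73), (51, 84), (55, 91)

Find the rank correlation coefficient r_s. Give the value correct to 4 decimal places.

-0.7500

Rank spend: 4, 5, 6, 7, 1, 2, 3
Rank units: 5, 3, 2, 1, 4, 6, 7
d = rank(spend) − rank(units): -1, 2, 4, 6, -3, -4, -4; Σd² = 98
ρ = 1 − 6Σd² / [n(n²−1)] = 1 − 6×98 / (7×48) = 1 − 588/336 ≈ -0.7500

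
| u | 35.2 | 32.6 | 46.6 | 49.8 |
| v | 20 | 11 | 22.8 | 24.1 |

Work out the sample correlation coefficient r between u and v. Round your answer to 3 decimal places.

0.854

n = 4, Σu = 164.2, Σv = 77.9, Σu² = 6953.4, Σv² = 1621.65, Σuv = 3325.26
nΣuv − ΣuΣv = 13301.04 − 12791.18 = 509.86
nΣu² − (Σu)² = 27813.6 − 26961.64 = 851.96; nΣv² − (Σv)² = 6486.6 − 6068.41 = 418.19
r = 509.86 / √(851.96 × 418.19) = 509.86 / 596.8929 ≈ 0.854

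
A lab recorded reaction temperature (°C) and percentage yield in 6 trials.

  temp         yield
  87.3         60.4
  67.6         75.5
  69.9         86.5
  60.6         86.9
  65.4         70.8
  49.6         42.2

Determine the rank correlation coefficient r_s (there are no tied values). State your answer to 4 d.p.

0.0857

Rank temp: 6, 4, 5, 2, 3, 1
Rank yield: 2, 4, 5, 6, 3, 1
d = rank(temp) − rank(yield): 4, 0, 0, -4, 0, 0; Σd² = 32
ρ = 1 − 6Σd² / [n(n²−1)] = 1 − 6×32 / (6×35) = 1 − 192/210 ≈ 0.0857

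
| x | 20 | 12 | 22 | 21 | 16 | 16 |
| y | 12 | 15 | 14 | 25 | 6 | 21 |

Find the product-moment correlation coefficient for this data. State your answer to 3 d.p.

0.207

n = 6, Σx = 107, Σy = 93, Σx² = 1981, Σy² = 1667, Σxy = 1685
nΣxy − ΣxΣy = 10110 − 9951 = 159
nΣx² − (Σx)² = 11886 − 11449 = 437; nΣy² − (Σy)² = 10002 − 8649 = 1353
r = 159 / √(437 × 1353) = 159 / 768.9350 ≈ 0.207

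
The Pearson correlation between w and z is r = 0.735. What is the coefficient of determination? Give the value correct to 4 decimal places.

0.5402

r² = (0.735)² = 0.5402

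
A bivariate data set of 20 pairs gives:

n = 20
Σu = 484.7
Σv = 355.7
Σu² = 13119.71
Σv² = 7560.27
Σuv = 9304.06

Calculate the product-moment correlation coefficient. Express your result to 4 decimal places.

0.5252

r = (nΣuv − ΣuΣv) / √[(nΣu² − (Σu)²)(nΣv² − (Σv)²)]
Numerator: 20×9304.06 − 484.7×355.7 = 13673.41
Denominator: √[(262394.2 − 234934.09)(151205.4 − 126522.49)] = √[27460.11 × 24682.91] = 26034.5045
r = 13673.41 / 26034.5045 ≈ 0.5252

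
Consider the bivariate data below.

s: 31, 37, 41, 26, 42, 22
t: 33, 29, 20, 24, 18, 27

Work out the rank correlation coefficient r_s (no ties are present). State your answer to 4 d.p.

-0.5429

Rank s: 3, 4, 5, 2, 6, 1
Rank t: 6, 5, 2, 3, 1, 4
d = rank(s) − rank(t): -3, -1, 3, -1, 5, -3; Σd² = 54
ρ = 1 − 6Σd² / [n(n²−1)] = 1 − 6×54 / (6×35) = 1 − 324/210 ≈ -0.5429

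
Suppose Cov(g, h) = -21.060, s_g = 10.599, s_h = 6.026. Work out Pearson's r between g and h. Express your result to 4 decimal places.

r = Cov(g,h) / (s_g · s_h) = -21.060 / (10.599 × 6.026)
  = -21.060 / 63.8696 ≈ -0.3297

-0.3297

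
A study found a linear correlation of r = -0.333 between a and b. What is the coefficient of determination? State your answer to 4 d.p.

r² = (-0.333)² = 0.1109

0.1109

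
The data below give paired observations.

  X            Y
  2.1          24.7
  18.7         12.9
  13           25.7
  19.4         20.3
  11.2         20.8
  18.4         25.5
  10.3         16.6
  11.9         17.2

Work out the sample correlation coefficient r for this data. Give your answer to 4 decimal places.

-0.2628

n = 8, ΣX = 105, ΣY = 163.7, ΣX² = 1611.16, ΣY² = 3503.37, ΣXY = 2098.84
nΣXY − ΣXΣY = 16790.72 − 17188.5 = -397.78
nΣX² − (ΣX)² = 12889.28 − 11025 = 1864.28; nΣY² − (ΣY)² = 28026.96 − 26797.69 = 1229.27
r = -397.78 / √(1864.28 × 1229.27) = -397.78 / 1513.8373 ≈ -0.2628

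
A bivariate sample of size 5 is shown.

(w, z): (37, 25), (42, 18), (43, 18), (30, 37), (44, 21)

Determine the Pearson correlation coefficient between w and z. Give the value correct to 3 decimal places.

-0.956

n = 5, Σw = 196, Σz = 119, Σw² = 7818, Σz² = 3083, Σwz = 4489
nΣwz − ΣwΣz = 22445 − 23324 = -879
nΣw² − (Σw)² = 39090 − 38416 = 674; nΣz² − (Σz)² = 15415 − 14161 = 1254
r = -879 / √(674 × 1254) = -879 / 919.3454 ≈ -0.956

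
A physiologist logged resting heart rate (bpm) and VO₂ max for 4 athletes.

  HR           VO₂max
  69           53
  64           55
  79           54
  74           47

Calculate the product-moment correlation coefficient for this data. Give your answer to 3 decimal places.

n = 4, Σx = 286, Σy = 209, Σx² = 20574, Σy² = 10959, Σxy = 14921
nΣxy − ΣxΣy = 59684 − 59774 = -90
nΣx² − (Σx)² = 82296 − 81796 = 500; nΣy² − (Σy)² = 43836 − 43681 = 155
r = -90 / √(500 × 155) = -90 / 278.3882 ≈ -0.323

-0.323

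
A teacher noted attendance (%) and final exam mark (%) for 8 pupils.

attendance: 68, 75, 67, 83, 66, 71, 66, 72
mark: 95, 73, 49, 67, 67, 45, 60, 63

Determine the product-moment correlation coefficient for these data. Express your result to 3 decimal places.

0.069

n = 8, Σx = 568, Σy = 519, Σx² = 40564, Σy² = 35327, Σxy = 36892
nΣxy − ΣxΣy = 295136 − 294792 = 344
nΣx² − (Σx)² = 324512 − 322624 = 1888; nΣy² − (Σy)² = 282616 − 269361 = 13255
r = 344 / √(1888 × 13255) = 344 / 5002.5434 ≈ 0.069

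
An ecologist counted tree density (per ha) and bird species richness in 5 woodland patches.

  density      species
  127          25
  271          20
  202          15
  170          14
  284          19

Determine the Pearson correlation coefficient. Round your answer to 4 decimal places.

n = 5, Σx = 1054, Σy = 93, Σx² = 239930, Σy² = 1807, Σxy = 19401
nΣxy − ΣxΣy = 97005 − 98022 = -1017
nΣx² − (Σx)² = 1199650 − 1110916 = 88734; nΣy² − (Σy)² = 9035 − 8649 = 386
r = -1017 / √(88734 × 386) = -1017 / 5852.4631 ≈ -0.1738

-0.1738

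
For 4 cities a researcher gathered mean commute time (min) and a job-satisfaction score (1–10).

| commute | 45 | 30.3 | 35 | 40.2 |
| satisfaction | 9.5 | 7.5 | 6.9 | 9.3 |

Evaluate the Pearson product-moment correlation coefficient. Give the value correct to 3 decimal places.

n = 4, Σx = 150.5, Σy = 33.2, Σx² = 5784.13, Σy² = 280.6, Σxy = 1270.11
nΣxy − ΣxΣy = 5080.44 − 4996.6 = 83.84
nΣx² − (Σx)² = 23136.52 − 22650.25 = 486.27; nΣy² − (Σy)² = 1122.4 − 1102.24 = 20.16
r = 83.84 / √(486.27 × 20.16) = 83.84 / 99.0111 ≈ 0.847

0.847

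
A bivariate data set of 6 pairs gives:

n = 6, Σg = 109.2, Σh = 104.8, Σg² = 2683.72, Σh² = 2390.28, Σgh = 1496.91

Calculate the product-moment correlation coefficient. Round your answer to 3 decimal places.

r = (nΣgh − ΣgΣh) / √[(nΣg² − (Σg)²)(nΣh² − (Σh)²)]
Numerator: 6×1496.91 − 109.2×104.8 = -2462.7
Denominator: √[(16102.32 − 11924.64)(14341.68 − 10983.04)] = √[4177.68 × 3358.64] = 3745.8408
r = -2462.7 / 3745.8408 ≈ -0.657

-0.657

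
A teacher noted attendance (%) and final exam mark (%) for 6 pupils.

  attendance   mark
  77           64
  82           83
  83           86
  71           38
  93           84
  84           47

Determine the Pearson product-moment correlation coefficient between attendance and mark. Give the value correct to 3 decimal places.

0.654

n = 6, Σx = 490, Σy = 402, Σx² = 40288, Σy² = 29090, Σxy = 33330
nΣxy − ΣxΣy = 199980 − 196980 = 3000
nΣx² − (Σx)² = 241728 − 240100 = 1628; nΣy² − (Σy)² = 174540 − 161604 = 12936
r = 3000 / √(1628 × 12936) = 3000 / 4589.0966 ≈ 0.654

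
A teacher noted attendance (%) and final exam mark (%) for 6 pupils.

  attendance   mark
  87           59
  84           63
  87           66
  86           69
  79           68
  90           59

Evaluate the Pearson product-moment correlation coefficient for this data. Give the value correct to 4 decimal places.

n = 6, Σx = 513, Σy = 384, Σx² = 43931, Σy² = 24672, Σxy = 32783
nΣxy − ΣxΣy = 196698 − 196992 = -294
nΣx² − (Σx)² = 263586 − 263169 = 417; nΣy² − (Σy)² = 148032 − 147456 = 576
r = -294 / √(417 × 576) = -294 / 490.0939 ≈ -0.5999

-0.5999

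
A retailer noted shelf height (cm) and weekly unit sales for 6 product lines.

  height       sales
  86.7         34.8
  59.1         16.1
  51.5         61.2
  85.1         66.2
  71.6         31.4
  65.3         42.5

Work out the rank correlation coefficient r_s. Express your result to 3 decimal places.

Rank height: 6, 2, 1, 5, 4, 3
Rank sales: 3, 1, 5, 6, 2, 4
d = rank(height) − rank(sales): 3, 1, -4, -1, 2, -1; Σd² = 32
ρ = 1 − 6Σd² / [n(n²−1)] = 1 − 6×32 / (6×35) = 1 − 192/210 ≈ 0.086

0.086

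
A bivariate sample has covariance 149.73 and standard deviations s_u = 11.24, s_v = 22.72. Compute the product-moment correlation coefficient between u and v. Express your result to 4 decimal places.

0.5863

r = Cov(u,v) / (s_u · s_v) = 149.73 / (11.24 × 22.72)
  = 149.73 / 255.3728 ≈ 0.5863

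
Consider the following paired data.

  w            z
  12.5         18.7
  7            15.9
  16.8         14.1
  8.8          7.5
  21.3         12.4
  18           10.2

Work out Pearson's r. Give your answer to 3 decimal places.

-0.115

n = 6, Σw = 84.4, Σz = 78.8, Σw² = 1342.62, Σz² = 1115.36, Σwz = 1095.65
nΣwz − ΣwΣz = 6573.9 − 6650.72 = -76.82
nΣw² − (Σw)² = 8055.72 − 7123.36 = 932.36; nΣz² − (Σz)² = 6692.16 − 6209.44 = 482.72
r = -76.82 / √(932.36 × 482.72) = -76.82 / 670.8717 ≈ -0.115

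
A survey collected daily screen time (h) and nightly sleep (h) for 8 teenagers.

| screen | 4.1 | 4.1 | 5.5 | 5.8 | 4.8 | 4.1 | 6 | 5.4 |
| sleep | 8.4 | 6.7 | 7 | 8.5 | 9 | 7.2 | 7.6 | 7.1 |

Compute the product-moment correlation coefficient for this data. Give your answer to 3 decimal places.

0.086

n = 8, Σx = 39.8, Σy = 61.5, Σx² = 202.52, Σy² = 477.71, Σxy = 306.37
nΣxy − ΣxΣy = 2450.96 − 2447.7 = 3.26
nΣx² − (Σx)² = 1620.16 − 1584.04 = 36.12; nΣy² − (Σy)² = 3821.68 − 3782.25 = 39.43
r = 3.26 / √(36.12 × 39.43) = 3.26 / 37.7387 ≈ 0.086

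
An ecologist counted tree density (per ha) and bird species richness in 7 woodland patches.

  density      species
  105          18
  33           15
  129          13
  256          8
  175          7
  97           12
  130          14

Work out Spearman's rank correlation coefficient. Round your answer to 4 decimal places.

-0.6429

Rank density: 3, 1, 4, 7, 6, 2, 5
Rank species: 7, 6, 4, 2, 1, 3, 5
d = rank(density) − rank(species): -4, -5, 0, 5, 5, -1, 0; Σd² = 92
ρ = 1 − 6Σd² / [n(n²−1)] = 1 − 6×92 / (7×48) = 1 − 552/336 ≈ -0.6429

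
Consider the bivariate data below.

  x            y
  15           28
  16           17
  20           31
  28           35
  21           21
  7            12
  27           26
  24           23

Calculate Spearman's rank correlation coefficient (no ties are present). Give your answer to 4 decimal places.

Rank x: 2, 3, 4, 8, 5, 1, 7, 6
Rank y: 6, 2, 7, 8, 3, 1, 5, 4
d = rank(x) − rank(y): -4, 1, -3, 0, 2, 0, 2, 2; Σd² = 38
ρ = 1 − 6Σd² / [n(n²−1)] = 1 − 6×38 / (8×63) = 1 − 228/504 ≈ 0.5476

0.5476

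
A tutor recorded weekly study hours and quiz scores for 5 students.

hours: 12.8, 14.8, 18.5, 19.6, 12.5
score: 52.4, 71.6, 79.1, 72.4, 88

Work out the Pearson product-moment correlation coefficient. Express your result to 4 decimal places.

0.1617

n = 5, Σx = 78.2, Σy = 363.5, Σx² = 1265.54, Σy² = 27114.89, Σxy = 5712.79
nΣxy − ΣxΣy = 28563.95 − 28425.7 = 138.25
nΣx² − (Σx)² = 6327.7 − 6115.24 = 212.46; nΣy² − (Σy)² = 135574.45 − 132132.25 = 3442.2
r = 138.25 / √(212.46 × 3442.2) = 138.25 / 855.1782 ≈ 0.1617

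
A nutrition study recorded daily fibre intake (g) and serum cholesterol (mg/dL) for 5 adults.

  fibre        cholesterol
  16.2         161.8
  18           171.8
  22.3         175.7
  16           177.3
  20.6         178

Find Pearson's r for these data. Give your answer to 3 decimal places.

n = 5, Σx = 93.1, Σy = 864.6, Σx² = 1764.09, Σy² = 149684.26, Σxy = 16135.27
nΣxy − ΣxΣy = 80676.35 − 80494.26 = 182.09
nΣx² − (Σx)² = 8820.45 − 8667.61 = 152.84; nΣy² − (Σy)² = 748421.3 − 747533.16 = 888.14
r = 182.09 / √(152.84 × 888.14) = 182.09 / 368.4336 ≈ 0.494

0.494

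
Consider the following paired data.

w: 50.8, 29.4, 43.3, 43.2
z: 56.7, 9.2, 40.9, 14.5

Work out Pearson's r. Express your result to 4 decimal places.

n = 4, Σw = 166.7, Σz = 121.3, Σw² = 7186.13, Σz² = 5182.59, Σwz = 5548.21
nΣwz − ΣwΣz = 22192.84 − 20220.71 = 1972.13
nΣw² − (Σw)² = 28744.52 − 27788.89 = 955.63; nΣz² − (Σz)² = 20730.36 − 14713.69 = 6016.67
r = 1972.13 / √(955.63 × 6016.67) = 1972.13 / 2397.8554 ≈ 0.8225

0.8225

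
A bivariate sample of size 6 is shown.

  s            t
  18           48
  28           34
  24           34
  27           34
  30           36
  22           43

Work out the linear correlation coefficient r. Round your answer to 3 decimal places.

n = 6, Σs = 149, Σt = 229, Σs² = 3797, Σt² = 8917, Σst = 5576
nΣst − ΣsΣt = 33456 − 34121 = -665
nΣs² − (Σs)² = 22782 − 22201 = 581; nΣt² − (Σt)² = 53502 − 52441 = 1061
r = -665 / √(581 × 1061) = -665 / 785.1376 ≈ -0.847

-0.847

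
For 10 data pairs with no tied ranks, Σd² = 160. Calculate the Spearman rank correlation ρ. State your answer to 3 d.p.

0.030

ρ = 1 − 6Σd² / [n(n²−1)] = 1 − 6×160 / (10×99)
  = 1 − 960/990 = 1 − 0.9697 ≈ 0.030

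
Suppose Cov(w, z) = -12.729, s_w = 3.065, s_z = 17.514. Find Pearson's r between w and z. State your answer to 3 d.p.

r = Cov(w,z) / (s_w · s_z) = -12.729 / (3.065 × 17.514)
  = -12.729 / 53.6804 ≈ -0.237

-0.237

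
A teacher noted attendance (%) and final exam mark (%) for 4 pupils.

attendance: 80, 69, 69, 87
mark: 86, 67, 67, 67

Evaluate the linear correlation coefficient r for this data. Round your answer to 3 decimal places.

n = 4, Σx = 305, Σy = 287, Σx² = 23491, Σy² = 20863, Σxy = 21955
nΣxy − ΣxΣy = 87820 − 87535 = 285
nΣx² − (Σx)² = 93964 − 93025 = 939; nΣy² − (Σy)² = 83452 − 82369 = 1083
r = 285 / √(939 × 1083) = 285 / 1008.4329 ≈ 0.283

0.283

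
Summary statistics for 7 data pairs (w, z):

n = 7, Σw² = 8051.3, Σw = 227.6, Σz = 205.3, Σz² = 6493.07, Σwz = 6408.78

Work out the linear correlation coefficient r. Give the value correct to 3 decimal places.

r = (nΣwz − ΣwΣz) / √[(nΣw² − (Σw)²)(nΣz² − (Σz)²)]
Numerator: 7×6408.78 − 227.6×205.3 = -1864.82
Denominator: √[(56359.1 − 51801.76)(45451.49 − 42148.09)] = √[4557.34 × 3303.4] = 3880.0408
r = -1864.82 / 3880.0408 ≈ -0.481

-0.481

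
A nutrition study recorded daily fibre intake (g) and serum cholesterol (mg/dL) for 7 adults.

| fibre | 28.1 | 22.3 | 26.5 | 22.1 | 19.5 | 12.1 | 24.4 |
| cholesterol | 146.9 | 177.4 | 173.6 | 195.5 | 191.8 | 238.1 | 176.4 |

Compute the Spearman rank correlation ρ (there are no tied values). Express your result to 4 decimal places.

-0.9643

Rank fibre: 7, 4, 6, 3, 2, 1, 5
Rank cholesterol: 1, 4, 2, 6, 5, 7, 3
d = rank(fibre) − rank(cholesterol): 6, 0, 4, -3, -3, -6, 2; Σd² = 110
ρ = 1 − 6Σd² / [n(n²−1)] = 1 − 6×110 / (7×48) = 1 − 660/336 ≈ -0.9643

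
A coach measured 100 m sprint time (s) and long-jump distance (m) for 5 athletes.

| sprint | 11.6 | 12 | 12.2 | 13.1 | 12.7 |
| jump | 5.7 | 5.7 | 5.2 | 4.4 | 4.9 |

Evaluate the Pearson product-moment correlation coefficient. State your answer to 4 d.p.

n = 5, Σx = 61.6, Σy = 25.9, Σx² = 760.3, Σy² = 135.39, Σxy = 317.83
nΣxy − ΣxΣy = 1589.15 − 1595.44 = -6.29
nΣx² − (Σx)² = 3801.5 − 3794.56 = 6.94; nΣy² − (Σy)² = 676.95 − 670.81 = 6.14
r = -6.29 / √(6.94 × 6.14) = -6.29 / 6.5278 ≈ -0.9636

-0.9636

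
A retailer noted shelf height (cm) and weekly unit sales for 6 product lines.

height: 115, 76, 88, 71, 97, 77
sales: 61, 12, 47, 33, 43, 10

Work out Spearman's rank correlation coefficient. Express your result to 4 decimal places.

Rank height: 6, 2, 4, 1, 5, 3
Rank sales: 6, 2, 5, 3, 4, 1
d = rank(height) − rank(sales): 0, 0, -1, -2, 1, 2; Σd² = 10
ρ = 1 − 6Σd² / [n(n²−1)] = 1 − 6×10 / (6×35) = 1 − 60/210 ≈ 0.7143

0.7143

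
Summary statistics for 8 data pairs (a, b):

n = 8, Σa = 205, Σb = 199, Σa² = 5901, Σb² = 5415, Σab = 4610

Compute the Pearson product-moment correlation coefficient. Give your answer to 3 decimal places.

r = (nΣab − ΣaΣb) / √[(nΣa² − (Σa)²)(nΣb² − (Σb)²)]
Numerator: 8×4610 − 205×199 = -3915
Denominator: √[(47208 − 42025)(43320 − 39601)] = √[5183 × 3719] = 4390.3960
r = -3915 / 4390.3960 ≈ -0.892

-0.892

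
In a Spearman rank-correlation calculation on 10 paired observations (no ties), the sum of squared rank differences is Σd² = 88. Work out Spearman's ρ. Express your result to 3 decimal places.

ρ = 1 − 6Σd² / [n(n²−1)] = 1 − 6×88 / (10×99)
  = 1 − 528/990 = 1 − 0.5333 ≈ 0.467

0.467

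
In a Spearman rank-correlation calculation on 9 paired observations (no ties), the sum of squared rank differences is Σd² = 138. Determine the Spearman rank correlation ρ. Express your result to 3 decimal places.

-0.150

ρ = 1 − 6Σd² / [n(n²−1)] = 1 − 6×138 / (9×80)
  = 1 − 828/720 = 1 − 1.1500 ≈ -0.150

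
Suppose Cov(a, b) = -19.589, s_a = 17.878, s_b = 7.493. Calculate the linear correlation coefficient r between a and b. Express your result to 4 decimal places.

r = Cov(a,b) / (s_a · s_b) = -19.589 / (17.878 × 7.493)
  = -19.589 / 133.9599 ≈ -0.1462

-0.1462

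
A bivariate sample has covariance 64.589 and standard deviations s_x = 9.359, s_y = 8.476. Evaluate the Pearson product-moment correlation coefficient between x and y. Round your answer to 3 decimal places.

0.814

r = Cov(x,y) / (s_x · s_y) = 64.589 / (9.359 × 8.476)
  = 64.589 / 79.3269 ≈ 0.814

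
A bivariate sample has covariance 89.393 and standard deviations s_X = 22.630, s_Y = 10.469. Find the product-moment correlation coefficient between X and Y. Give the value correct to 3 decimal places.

r = Cov(X,Y) / (s_X · s_Y) = 89.393 / (22.630 × 10.469)
  = 89.393 / 236.9135 ≈ 0.377

0.377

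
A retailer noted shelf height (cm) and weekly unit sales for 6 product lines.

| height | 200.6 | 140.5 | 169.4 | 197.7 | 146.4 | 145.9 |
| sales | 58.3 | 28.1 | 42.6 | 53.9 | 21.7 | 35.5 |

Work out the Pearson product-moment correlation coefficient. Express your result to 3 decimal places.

n = 6, Σx = 1000.5, Σy = 240.1, Σx² = 170482.03, Σy² = 10639.61, Σxy = 41871.83
nΣxy − ΣxΣy = 251230.98 − 240220.05 = 11010.93
nΣx² − (Σx)² = 1022892.18 − 1001000.25 = 21891.93; nΣy² − (Σy)² = 63837.66 − 57648.01 = 6189.65
r = 11010.93 / √(21891.93 × 6189.65) = 11010.93 / 11640.5921 ≈ 0.946

0.946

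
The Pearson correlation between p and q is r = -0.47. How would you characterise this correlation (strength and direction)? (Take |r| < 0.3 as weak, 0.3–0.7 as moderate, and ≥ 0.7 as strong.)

moderate negative

r = -0.47 < 0 so the relationship is negative.
|r| = 0.47, which falls in the moderate range.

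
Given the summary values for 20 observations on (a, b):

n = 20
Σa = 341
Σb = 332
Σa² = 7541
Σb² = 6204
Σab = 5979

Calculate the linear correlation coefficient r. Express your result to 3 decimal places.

r = (nΣab − ΣaΣb) / √[(nΣa² − (Σa)²)(nΣb² − (Σb)²)]
Numerator: 20×5979 − 341×332 = 6368
Denominator: √[(150820 − 116281)(124080 − 110224)] = √[34539 × 13856] = 21876.2973
r = 6368 / 21876.2973 ≈ 0.291

0.291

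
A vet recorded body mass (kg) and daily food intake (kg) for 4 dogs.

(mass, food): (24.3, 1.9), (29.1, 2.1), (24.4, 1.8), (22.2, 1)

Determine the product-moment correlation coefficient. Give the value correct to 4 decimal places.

n = 4, Σx = 100, Σy = 6.8, Σx² = 2525.5, Σy² = 12.26, Σxy = 173.4
nΣxy − ΣxΣy = 693.6 − 680 = 13.6
nΣx² − (Σx)² = 10102 − 10000 = 102; nΣy² − (Σy)² = 49.04 − 46.24 = 2.8
r = 13.6 / √(102 × 2.8) = 13.6 / 16.8997 ≈ 0.8047

0.8047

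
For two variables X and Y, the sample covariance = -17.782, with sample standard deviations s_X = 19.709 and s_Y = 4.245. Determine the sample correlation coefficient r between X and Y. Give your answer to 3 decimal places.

-0.213

r = Cov(X,Y) / (s_X · s_Y) = -17.782 / (19.709 × 4.245)
  = -17.782 / 83.6647 ≈ -0.213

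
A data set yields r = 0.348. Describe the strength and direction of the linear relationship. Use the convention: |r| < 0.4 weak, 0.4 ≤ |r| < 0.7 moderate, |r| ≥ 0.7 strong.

r = 0.348 > 0 so the relationship is positive.
|r| = 0.348, which falls in the weak range.

weak positive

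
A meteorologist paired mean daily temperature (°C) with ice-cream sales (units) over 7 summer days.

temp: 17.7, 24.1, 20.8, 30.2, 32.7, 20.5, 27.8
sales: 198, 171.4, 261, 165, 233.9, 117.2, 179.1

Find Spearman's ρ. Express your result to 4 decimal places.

0.0714

Rank temp: 1, 4, 3, 6, 7, 2, 5
Rank sales: 5, 3, 7, 2, 6, 1, 4
d = rank(temp) − rank(sales): -4, 1, -4, 4, 1, 1, 1; Σd² = 52
ρ = 1 − 6Σd² / [n(n²−1)] = 1 − 6×52 / (7×48) = 1 − 312/336 ≈ 0.0714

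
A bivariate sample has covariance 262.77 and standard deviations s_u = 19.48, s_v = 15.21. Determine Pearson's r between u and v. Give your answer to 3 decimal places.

0.887

r = Cov(u,v) / (s_u · s_v) = 262.77 / (19.48 × 15.21)
  = 262.77 / 296.2908 ≈ 0.887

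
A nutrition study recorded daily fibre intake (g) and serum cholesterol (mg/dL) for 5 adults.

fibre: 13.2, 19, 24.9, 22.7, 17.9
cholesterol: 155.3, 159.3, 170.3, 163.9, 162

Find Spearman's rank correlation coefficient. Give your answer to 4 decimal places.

Rank fibre: 1, 3, 5, 4, 2
Rank cholesterol: 1, 2, 5, 4, 3
d = rank(fibre) − rank(cholesterol): 0, 1, 0, 0, -1; Σd² = 2
ρ = 1 − 6Σd² / [n(n²−1)] = 1 − 6×2 / (5×24) = 1 − 12/120 ≈ 0.9000

0.9000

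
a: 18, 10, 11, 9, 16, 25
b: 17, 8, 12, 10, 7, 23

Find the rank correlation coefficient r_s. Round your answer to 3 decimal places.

0.600

Rank a: 5, 2, 3, 1, 4, 6
Rank b: 5, 2, 4, 3, 1, 6
d = rank(a) − rank(b): 0, 0, -1, -2, 3, 0; Σd² = 14
ρ = 1 − 6Σd² / [n(n²−1)] = 1 − 6×14 / (6×35) = 1 − 84/210 ≈ 0.600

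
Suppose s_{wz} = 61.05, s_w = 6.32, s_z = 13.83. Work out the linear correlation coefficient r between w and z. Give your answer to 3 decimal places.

0.698

r = Cov(w,z) / (s_w · s_z) = 61.05 / (6.32 × 13.83)
  = 61.05 / 87.4056 ≈ 0.698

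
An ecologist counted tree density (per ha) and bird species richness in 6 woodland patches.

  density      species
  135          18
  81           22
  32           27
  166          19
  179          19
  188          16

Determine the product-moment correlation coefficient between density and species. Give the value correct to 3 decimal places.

-0.930

n = 6, Σx = 781, Σy = 121, Σx² = 120751, Σy² = 2515, Σxy = 14639
nΣxy − ΣxΣy = 87834 − 94501 = -6667
nΣx² − (Σx)² = 724506 − 609961 = 114545; nΣy² − (Σy)² = 15090 − 14641 = 449
r = -6667 / √(114545 × 449) = -6667 / 7171.5204 ≈ -0.930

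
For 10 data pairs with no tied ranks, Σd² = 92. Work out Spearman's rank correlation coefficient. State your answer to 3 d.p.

ρ = 1 − 6Σd² / [n(n²−1)] = 1 − 6×92 / (10×99)
  = 1 − 552/990 = 1 − 0.5576 ≈ 0.442

0.442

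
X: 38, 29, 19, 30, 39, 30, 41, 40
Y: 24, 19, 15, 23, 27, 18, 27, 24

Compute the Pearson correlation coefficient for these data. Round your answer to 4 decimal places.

0.9188

n = 8, ΣX = 266, ΣY = 177, ΣX² = 9248, ΣY² = 4049, ΣXY = 6098
nΣXY − ΣXΣY = 48784 − 47082 = 1702
nΣX² − (ΣX)² = 73984 − 70756 = 3228; nΣY² − (ΣY)² = 32392 − 31329 = 1063
r = 1702 / √(3228 × 1063) = 1702 / 1852.3941 ≈ 0.9188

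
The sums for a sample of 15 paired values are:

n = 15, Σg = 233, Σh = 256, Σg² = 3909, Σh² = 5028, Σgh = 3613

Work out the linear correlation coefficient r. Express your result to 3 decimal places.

-0.832

r = (nΣgh − ΣgΣh) / √[(nΣg² − (Σg)²)(nΣh² − (Σh)²)]
Numerator: 15×3613 − 233×256 = -5453
Denominator: √[(58635 − 54289)(75420 − 65536)] = √[4346 × 9884] = 6554.0723
r = -5453 / 6554.0723 ≈ -0.832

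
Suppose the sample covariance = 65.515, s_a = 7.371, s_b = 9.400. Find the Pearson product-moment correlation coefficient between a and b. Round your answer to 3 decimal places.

0.946

r = Cov(a,b) / (s_a · s_b) = 65.515 / (7.371 × 9.400)
  = 65.515 / 69.2874 ≈ 0.946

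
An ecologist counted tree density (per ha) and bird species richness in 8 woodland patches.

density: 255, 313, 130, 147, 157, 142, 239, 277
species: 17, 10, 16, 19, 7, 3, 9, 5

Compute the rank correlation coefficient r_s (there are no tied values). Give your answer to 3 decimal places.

Rank density: 6, 8, 1, 3, 4, 2, 5, 7
Rank species: 7, 5, 6, 8, 3, 1, 4, 2
d = rank(density) − rank(species): -1, 3, -5, -5, 1, 1, 1, 5; Σd² = 88
ρ = 1 − 6Σd² / [n(n²−1)] = 1 − 6×88 / (8×63) = 1 − 528/504 ≈ -0.048

-0.048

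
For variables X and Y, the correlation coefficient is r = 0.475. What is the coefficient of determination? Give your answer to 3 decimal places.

r² = (0.475)² = 0.226

0.226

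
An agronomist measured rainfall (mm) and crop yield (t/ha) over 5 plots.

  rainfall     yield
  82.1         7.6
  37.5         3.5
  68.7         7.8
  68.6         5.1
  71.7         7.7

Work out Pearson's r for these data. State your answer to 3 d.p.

0.842

n = 5, Σx = 328.6, Σy = 31.7, Σx² = 22713.2, Σy² = 216.15, Σxy = 2193.02
nΣxy − ΣxΣy = 10965.1 − 10416.62 = 548.48
nΣx² − (Σx)² = 113566 − 107977.96 = 5588.04; nΣy² − (Σy)² = 1080.75 − 1004.89 = 75.86
r = 548.48 / √(5588.04 × 75.86) = 548.48 / 651.0827 ≈ 0.842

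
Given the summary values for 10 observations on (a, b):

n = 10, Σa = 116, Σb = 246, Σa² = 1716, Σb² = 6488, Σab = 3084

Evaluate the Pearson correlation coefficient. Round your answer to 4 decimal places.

0.5731

r = (nΣab − ΣaΣb) / √[(nΣa² − (Σa)²)(nΣb² − (Σb)²)]
Numerator: 10×3084 − 116×246 = 2304
Denominator: √[(17160 − 13456)(64880 − 60516)] = √[3704 × 4364] = 4020.4796
r = 2304 / 4020.4796 ≈ 0.5731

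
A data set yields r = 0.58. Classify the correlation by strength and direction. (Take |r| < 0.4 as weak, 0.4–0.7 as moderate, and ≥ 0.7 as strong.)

r = 0.58 > 0 so the relationship is positive.
|r| = 0.58, which falls in the moderate range.

moderate positive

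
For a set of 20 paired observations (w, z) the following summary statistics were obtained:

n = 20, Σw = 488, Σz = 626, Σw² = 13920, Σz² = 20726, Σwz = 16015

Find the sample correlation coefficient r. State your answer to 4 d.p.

0.4906

r = (nΣwz − ΣwΣz) / √[(nΣw² − (Σw)²)(nΣz² − (Σz)²)]
Numerator: 20×16015 − 488×626 = 14812
Denominator: √[(278400 − 238144)(414520 − 391876)] = √[40256 × 22644] = 30192.0000
r = 14812 / 30192.0000 ≈ 0.4906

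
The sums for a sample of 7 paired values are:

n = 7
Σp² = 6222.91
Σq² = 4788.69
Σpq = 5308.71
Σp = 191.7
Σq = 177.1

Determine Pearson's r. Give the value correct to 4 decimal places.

r = (nΣpq − ΣpΣq) / √[(nΣp² − (Σp)²)(nΣq² − (Σq)²)]
Numerator: 7×5308.71 − 191.7×177.1 = 3210.9
Denominator: √[(43560.37 − 36748.89)(33520.83 − 31364.41)] = √[6811.48 × 2156.42] = 3832.5464
r = 3210.9 / 3832.5464 ≈ 0.8378

0.8378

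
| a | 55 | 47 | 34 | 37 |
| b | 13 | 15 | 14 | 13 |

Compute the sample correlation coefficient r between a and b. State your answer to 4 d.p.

-0.0634

n = 4, Σa = 173, Σb = 55, Σa² = 7759, Σb² = 759, Σab = 2377
nΣab − ΣaΣb = 9508 − 9515 = -7
nΣa² − (Σa)² = 31036 − 29929 = 1107; nΣb² − (Σb)² = 3036 − 3025 = 11
r = -7 / √(1107 × 11) = -7 / 110.3494 ≈ -0.0634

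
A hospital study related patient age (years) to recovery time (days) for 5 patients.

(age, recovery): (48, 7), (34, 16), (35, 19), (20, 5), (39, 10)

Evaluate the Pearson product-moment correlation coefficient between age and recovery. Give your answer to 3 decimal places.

n = 5, Σx = 176, Σy = 57, Σx² = 6606, Σy² = 791, Σxy = 2035
nΣxy − ΣxΣy = 10175 − 10032 = 143
nΣx² − (Σx)² = 33030 − 30976 = 2054; nΣy² − (Σy)² = 3955 − 3249 = 706
r = 143 / √(2054 × 706) = 143 / 1204.2109 ≈ 0.119

0.119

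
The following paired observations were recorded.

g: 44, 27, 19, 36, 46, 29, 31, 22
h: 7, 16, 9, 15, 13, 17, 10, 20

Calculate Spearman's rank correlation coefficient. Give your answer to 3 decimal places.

-0.333

Rank g: 7, 3, 1, 6, 8, 4, 5, 2
Rank h: 1, 6, 2, 5, 4, 7, 3, 8
d = rank(g) − rank(h): 6, -3, -1, 1, 4, -3, 2, -6; Σd² = 112
ρ = 1 − 6Σd² / [n(n²−1)] = 1 − 6×112 / (8×63) = 1 − 672/504 ≈ -0.333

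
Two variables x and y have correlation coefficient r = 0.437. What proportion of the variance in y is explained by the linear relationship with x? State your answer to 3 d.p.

r² = (0.437)² = 0.191

0.191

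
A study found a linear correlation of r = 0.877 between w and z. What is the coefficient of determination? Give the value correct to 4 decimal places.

r² = (0.877)² = 0.7691

0.7691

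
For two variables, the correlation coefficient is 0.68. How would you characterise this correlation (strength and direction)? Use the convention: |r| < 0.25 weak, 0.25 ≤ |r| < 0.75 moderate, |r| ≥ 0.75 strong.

moderate positive

r = 0.68 > 0 so the relationship is positive.
|r| = 0.68, which falls in the moderate range.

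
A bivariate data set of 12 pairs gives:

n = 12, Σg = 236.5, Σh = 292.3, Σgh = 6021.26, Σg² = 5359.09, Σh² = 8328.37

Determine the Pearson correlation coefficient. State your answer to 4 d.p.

0.2836

r = (nΣgh − ΣgΣh) / √[(nΣg² − (Σg)²)(nΣh² − (Σh)²)]
Numerator: 12×6021.26 − 236.5×292.3 = 3126.17
Denominator: √[(64309.08 − 55932.25)(99940.44 − 85439.29)] = √[8376.83 × 14501.15] = 11021.5094
r = 3126.17 / 11021.5094 ≈ 0.2836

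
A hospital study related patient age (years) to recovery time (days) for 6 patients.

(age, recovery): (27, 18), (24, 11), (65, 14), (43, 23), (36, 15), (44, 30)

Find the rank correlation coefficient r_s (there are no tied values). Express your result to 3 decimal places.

Rank age: 2, 1, 6, 4, 3, 5
Rank recovery: 4, 1, 2, 5, 3, 6
d = rank(age) − rank(recovery): -2, 0, 4, -1, 0, -1; Σd² = 22
ρ = 1 − 6Σd² / [n(n²−1)] = 1 − 6×22 / (6×35) = 1 − 132/210 ≈ 0.371

0.371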